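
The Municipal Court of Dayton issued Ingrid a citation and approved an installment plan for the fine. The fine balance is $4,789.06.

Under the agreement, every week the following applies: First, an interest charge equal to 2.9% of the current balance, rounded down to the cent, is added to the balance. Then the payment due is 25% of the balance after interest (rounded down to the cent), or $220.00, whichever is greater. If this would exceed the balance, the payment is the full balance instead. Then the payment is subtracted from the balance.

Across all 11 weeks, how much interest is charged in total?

$564.78

# | Opening | Interest | Payment | End bal
1 | $4,789.06 | $138.88 | $1,231.98 | $3,695.96
2 | $3,695.96 | $107.18 | $950.78 | $2,852.36
3 | $2,852.36 | $82.71 | $733.76 | $2,201.31
4 | $2,201.31 | $63.83 | $566.28 | $1,698.86
5 | $1,698.86 | $49.26 | $437.03 | $1,311.09
6 | $1,311.09 | $38.02 | $337.27 | $1,011.84
7 | $1,011.84 | $29.34 | $260.29 | $780.89
8 | $780.89 | $22.64 | $220.00 | $583.53
9 | $583.53 | $16.92 | $220.00 | $380.45
10 | $380.45 | $11.03 | $220.00 | $171.48
11 | $171.48 | $4.97 | $176.45 | $0.00
Total interest: $138.88 + $107.18 + $82.71 + $63.83 + $49.26 + $38.02 + $29.34 + $22.64 + $16.92 + $11.03 + $4.97 = $564.78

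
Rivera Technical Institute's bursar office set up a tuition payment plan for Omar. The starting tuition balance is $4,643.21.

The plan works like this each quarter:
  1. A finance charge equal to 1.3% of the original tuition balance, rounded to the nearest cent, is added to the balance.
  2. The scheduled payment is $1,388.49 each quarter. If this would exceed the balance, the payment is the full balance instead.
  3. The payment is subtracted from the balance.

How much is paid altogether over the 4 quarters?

Quarter 1: $4,643.21 +$60.36 interest = $4,703.57; pay $1,388.49 → $3,315.08
Quarter 2: $3,315.08 +$60.36 interest = $3,375.44; pay $1,388.49 → $1,986.95
Quarter 3: $1,986.95 +$60.36 interest = $2,047.31; pay $1,388.49 → $658.82
Quarter 4: $658.82 +$60.36 interest = $719.18; pay $719.18 → $0.00
Total paid: $4,884.65

$4,884.65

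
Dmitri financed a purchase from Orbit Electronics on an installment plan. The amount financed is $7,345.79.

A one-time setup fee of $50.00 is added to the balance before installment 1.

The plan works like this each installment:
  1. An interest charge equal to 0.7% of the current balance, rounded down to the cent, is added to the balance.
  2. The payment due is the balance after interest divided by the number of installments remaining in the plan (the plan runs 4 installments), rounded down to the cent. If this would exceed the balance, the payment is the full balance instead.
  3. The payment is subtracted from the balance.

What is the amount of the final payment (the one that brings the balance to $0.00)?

$1,901.25

Installment 1: $7,395.79 +$51.77 interest = $7,447.56; pay $1,861.89 → $5,585.67
Installment 2: $5,585.67 +$39.09 interest = $5,624.76; pay $1,874.92 → $3,749.84
Installment 3: $3,749.84 +$26.24 interest = $3,776.08; pay $1,888.04 → $1,888.04
Installment 4: $1,888.04 +$13.21 interest = $1,901.25; pay $1,901.25 → $0.00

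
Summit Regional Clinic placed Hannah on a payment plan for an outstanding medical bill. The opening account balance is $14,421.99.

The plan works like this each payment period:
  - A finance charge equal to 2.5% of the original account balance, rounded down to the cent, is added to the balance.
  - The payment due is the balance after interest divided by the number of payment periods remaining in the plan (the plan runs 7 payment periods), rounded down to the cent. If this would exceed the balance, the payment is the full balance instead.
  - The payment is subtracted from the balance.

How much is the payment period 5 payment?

$2,454.30

Payment period 1: $14,421.99 +$360.54 interest = $14,782.53; pay $2,111.79 → $12,670.74
Payment period 2: $12,670.74 +$360.54 interest = $13,031.28; pay $2,171.88 → $10,859.40
Payment period 3: $10,859.40 +$360.54 interest = $11,219.94; pay $2,243.98 → $8,975.96
Payment period 4: $8,975.96 +$360.54 interest = $9,336.50; pay $2,334.12 → $7,002.38
Payment period 5: $7,002.38 +$360.54 interest = $7,362.92; pay $2,454.30 → $4,908.62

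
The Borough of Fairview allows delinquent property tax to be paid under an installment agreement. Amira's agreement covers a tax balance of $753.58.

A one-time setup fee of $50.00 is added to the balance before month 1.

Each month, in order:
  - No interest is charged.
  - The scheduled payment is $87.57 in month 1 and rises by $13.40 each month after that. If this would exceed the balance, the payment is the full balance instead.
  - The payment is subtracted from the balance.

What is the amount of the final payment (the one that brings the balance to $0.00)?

Month 1: $803.58 − $87.57 → $716.01
Month 2: $716.01 − $100.97 → $615.04
Month 3: $615.04 − $114.37 → $500.67
Month 4: $500.67 − $127.77 → $372.90
Month 5: $372.90 − $141.17 → $231.73
Month 6: $231.73 − $154.57 → $77.16
Month 7: $77.16 − $77.16 → $0.00

$77.16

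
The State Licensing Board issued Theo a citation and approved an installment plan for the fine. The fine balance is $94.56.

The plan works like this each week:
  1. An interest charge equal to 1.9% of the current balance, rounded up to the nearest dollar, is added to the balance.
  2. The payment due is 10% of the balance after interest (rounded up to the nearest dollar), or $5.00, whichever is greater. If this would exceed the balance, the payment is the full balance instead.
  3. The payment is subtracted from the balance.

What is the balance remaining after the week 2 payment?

$79.56

Week 1: opening $94.56; interest $2.00 → $96.56; payment $10.00; balance $86.56
Week 2: opening $86.56; interest $2.00 → $88.56; payment $9.00; balance $79.56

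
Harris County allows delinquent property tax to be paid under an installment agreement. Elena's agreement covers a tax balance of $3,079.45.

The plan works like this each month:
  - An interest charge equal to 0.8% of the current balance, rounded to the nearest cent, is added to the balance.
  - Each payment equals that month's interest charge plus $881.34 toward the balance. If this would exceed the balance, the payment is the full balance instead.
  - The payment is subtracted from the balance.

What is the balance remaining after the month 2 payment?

$1,316.77

Month 1: $3,079.45 +$24.64 interest = $3,104.09; pay $905.98 → $2,198.11
Month 2: $2,198.11 +$17.58 interest = $2,215.69; pay $898.92 → $1,316.77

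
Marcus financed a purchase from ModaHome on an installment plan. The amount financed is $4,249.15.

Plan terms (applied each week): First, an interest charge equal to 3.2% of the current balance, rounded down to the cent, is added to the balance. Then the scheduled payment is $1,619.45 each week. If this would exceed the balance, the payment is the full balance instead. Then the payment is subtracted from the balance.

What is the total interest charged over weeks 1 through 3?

$263.98

Week 1: opening $4,249.15; interest $135.97 → $4,385.12; payment $1,619.45; balance $2,765.67
Week 2: opening $2,765.67; interest $88.50 → $2,854.17; payment $1,619.45; balance $1,234.72
Week 3: opening $1,234.72; interest $39.51 → $1,274.23; payment $1,274.23; balance $0.00
Total interest: $135.97 + $88.50 + $39.51 = $263.98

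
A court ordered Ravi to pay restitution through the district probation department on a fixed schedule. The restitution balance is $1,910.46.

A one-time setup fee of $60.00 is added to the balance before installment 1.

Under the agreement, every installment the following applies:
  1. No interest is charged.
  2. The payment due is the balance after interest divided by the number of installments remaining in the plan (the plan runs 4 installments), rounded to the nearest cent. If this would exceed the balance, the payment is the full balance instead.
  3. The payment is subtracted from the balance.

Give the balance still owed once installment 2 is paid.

Installment 1: opening $1,970.46; payment $492.62; balance $1,477.84
Installment 2: opening $1,477.84; payment $492.61; balance $985.23

$985.23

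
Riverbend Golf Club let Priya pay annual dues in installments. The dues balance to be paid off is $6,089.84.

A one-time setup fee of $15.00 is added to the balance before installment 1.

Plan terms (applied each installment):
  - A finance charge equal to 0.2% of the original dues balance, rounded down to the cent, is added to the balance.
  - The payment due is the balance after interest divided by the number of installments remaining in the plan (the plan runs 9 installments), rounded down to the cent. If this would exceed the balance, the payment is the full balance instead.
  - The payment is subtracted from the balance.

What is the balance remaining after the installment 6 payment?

# | Opening | Interest | Payment | End bal
1 | $6,104.84 | $12.17 | $679.66 | $5,437.35
2 | $5,437.35 | $12.17 | $681.19 | $4,768.33
3 | $4,768.33 | $12.17 | $682.92 | $4,097.58
4 | $4,097.58 | $12.17 | $684.95 | $3,424.80
5 | $3,424.80 | $12.17 | $687.39 | $2,749.58
6 | $2,749.58 | $12.17 | $690.43 | $2,071.32

$2,071.32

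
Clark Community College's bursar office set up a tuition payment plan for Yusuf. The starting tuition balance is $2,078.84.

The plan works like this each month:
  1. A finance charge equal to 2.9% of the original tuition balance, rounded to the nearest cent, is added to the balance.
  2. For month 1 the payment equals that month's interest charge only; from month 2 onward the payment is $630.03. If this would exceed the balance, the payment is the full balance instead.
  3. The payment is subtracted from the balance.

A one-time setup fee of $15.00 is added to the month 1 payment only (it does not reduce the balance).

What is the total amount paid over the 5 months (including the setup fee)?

$2,395.29

Month 1: opening $2,078.84; interest $60.29 → $2,139.13; payment $60.29 (+ $15.00 fee); balance $2,078.84
Month 2: opening $2,078.84; interest $60.29 → $2,139.13; payment $630.03; balance $1,509.10
Month 3: opening $1,509.10; interest $60.29 → $1,569.39; payment $630.03; balance $939.36
Month 4: opening $939.36; interest $60.29 → $999.65; payment $630.03; balance $369.62
Month 5: opening $369.62; interest $60.29 → $429.91; payment $429.91; balance $0.00
Total paid: $2,395.29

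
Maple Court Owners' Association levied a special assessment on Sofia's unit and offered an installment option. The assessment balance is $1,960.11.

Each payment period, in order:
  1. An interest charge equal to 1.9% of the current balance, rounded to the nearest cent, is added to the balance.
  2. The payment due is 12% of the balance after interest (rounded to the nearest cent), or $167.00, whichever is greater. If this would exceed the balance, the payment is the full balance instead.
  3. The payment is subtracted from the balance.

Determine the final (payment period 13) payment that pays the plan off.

$45.88

Payment period 1: opening $1,960.11; interest $37.24 → $1,997.35; payment $239.68; balance $1,757.67
Payment period 2: opening $1,757.67; interest $33.40 → $1,791.07; payment $214.93; balance $1,576.14
Payment period 3: opening $1,576.14; interest $29.95 → $1,606.09; payment $192.73; balance $1,413.36
Payment period 4: opening $1,413.36; interest $26.85 → $1,440.21; payment $172.83; balance $1,267.38
Payment period 5: opening $1,267.38; interest $24.08 → $1,291.46; payment $167.00; balance $1,124.46
Payment period 6: opening $1,124.46; interest $21.36 → $1,145.82; payment $167.00; balance $978.82
Payment period 7: opening $978.82; interest $18.60 → $997.42; payment $167.00; balance $830.42
Payment period 8: opening $830.42; interest $15.78 → $846.20; payment $167.00; balance $679.20
Payment period 9: opening $679.20; interest $12.90 → $692.10; payment $167.00; balance $525.10
Payment period 10: opening $525.10; interest $9.98 → $535.08; payment $167.00; balance $368.08
Payment period 11: opening $368.08; interest $6.99 → $375.07; payment $167.00; balance $208.07
Payment period 12: opening $208.07; interest $3.95 → $212.02; payment $167.00; balance $45.02
Payment period 13: opening $45.02; interest $0.86 → $45.88; payment $45.88; balance $0.00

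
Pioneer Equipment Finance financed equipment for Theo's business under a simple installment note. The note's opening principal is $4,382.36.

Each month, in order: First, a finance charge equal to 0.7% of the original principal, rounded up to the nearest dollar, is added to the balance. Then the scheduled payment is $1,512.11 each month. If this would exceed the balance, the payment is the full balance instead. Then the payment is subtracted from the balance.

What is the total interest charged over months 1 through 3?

$93.00

# | Opening | Interest | Payment | End bal
1 | $4,382.36 | $31.00 | $1,512.11 | $2,901.25
2 | $2,901.25 | $31.00 | $1,512.11 | $1,420.14
3 | $1,420.14 | $31.00 | $1,451.14 | $0.00
Total interest: $31.00 + $31.00 + $31.00 = $93.00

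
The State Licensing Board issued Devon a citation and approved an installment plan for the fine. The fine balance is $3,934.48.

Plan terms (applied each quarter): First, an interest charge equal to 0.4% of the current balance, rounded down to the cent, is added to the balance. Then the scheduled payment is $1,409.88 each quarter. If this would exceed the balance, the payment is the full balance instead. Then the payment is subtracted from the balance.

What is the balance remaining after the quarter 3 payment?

$0.00

Quarter 1: $3,934.48 +$15.73 interest = $3,950.21; pay $1,409.88 → $2,540.33
Quarter 2: $2,540.33 +$10.16 interest = $2,550.49; pay $1,409.88 → $1,140.61
Quarter 3: $1,140.61 +$4.56 interest = $1,145.17; pay $1,145.17 → $0.00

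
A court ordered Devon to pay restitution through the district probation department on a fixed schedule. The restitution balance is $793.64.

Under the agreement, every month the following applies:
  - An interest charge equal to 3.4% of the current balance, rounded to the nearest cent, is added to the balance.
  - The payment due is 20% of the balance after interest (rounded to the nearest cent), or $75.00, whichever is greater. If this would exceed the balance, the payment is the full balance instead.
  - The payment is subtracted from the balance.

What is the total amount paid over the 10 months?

Month 1: $793.64 +$26.98 interest = $820.62; pay $164.12 → $656.50
Month 2: $656.50 +$22.32 interest = $678.82; pay $135.76 → $543.06
Month 3: $543.06 +$18.46 interest = $561.52; pay $112.30 → $449.22
Month 4: $449.22 +$15.27 interest = $464.49; pay $92.90 → $371.59
Month 5: $371.59 +$12.63 interest = $384.22; pay $76.84 → $307.38
Month 6: $307.38 +$10.45 interest = $317.83; pay $75.00 → $242.83
Month 7: $242.83 +$8.26 interest = $251.09; pay $75.00 → $176.09
Month 8: $176.09 +$5.99 interest = $182.08; pay $75.00 → $107.08
Month 9: $107.08 +$3.64 interest = $110.72; pay $75.00 → $35.72
Month 10: $35.72 +$1.21 interest = $36.93; pay $36.93 → $0.00
Total paid: $918.85

$918.85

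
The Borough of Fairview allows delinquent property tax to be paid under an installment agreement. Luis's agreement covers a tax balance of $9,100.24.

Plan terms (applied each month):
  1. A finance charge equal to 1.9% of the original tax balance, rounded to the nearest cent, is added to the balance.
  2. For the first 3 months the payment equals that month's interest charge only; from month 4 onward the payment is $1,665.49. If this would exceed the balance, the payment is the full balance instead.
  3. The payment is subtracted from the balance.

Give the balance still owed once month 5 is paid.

$6,115.06

# | Opening | Interest | Payment | End bal
1 | $9,100.24 | $172.90 | $172.90 | $9,100.24
2 | $9,100.24 | $172.90 | $172.90 | $9,100.24
3 | $9,100.24 | $172.90 | $172.90 | $9,100.24
4 | $9,100.24 | $172.90 | $1,665.49 | $7,607.65
5 | $7,607.65 | $172.90 | $1,665.49 | $6,115.06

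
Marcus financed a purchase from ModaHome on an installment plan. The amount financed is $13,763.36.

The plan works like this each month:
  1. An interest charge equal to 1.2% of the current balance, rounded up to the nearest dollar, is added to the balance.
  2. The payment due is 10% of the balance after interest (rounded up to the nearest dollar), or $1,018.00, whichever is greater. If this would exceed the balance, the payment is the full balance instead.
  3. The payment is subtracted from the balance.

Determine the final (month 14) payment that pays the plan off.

$947.36

Month 1: opening $13,763.36; interest $166.00 → $13,929.36; payment $1,393.00; balance $12,536.36
Month 2: opening $12,536.36; interest $151.00 → $12,687.36; payment $1,269.00; balance $11,418.36
Month 3: opening $11,418.36; interest $138.00 → $11,556.36; payment $1,156.00; balance $10,400.36
Month 4: opening $10,400.36; interest $125.00 → $10,525.36; payment $1,053.00; balance $9,472.36
Month 5: opening $9,472.36; interest $114.00 → $9,586.36; payment $1,018.00; balance $8,568.36
Month 6: opening $8,568.36; interest $103.00 → $8,671.36; payment $1,018.00; balance $7,653.36
Month 7: opening $7,653.36; interest $92.00 → $7,745.36; payment $1,018.00; balance $6,727.36
Month 8: opening $6,727.36; interest $81.00 → $6,808.36; payment $1,018.00; balance $5,790.36
Month 9: opening $5,790.36; interest $70.00 → $5,860.36; payment $1,018.00; balance $4,842.36
Month 10: opening $4,842.36; interest $59.00 → $4,901.36; payment $1,018.00; balance $3,883.36
Month 11: opening $3,883.36; interest $47.00 → $3,930.36; payment $1,018.00; balance $2,912.36
Month 12: opening $2,912.36; interest $35.00 → $2,947.36; payment $1,018.00; balance $1,929.36
Month 13: opening $1,929.36; interest $24.00 → $1,953.36; payment $1,018.00; balance $935.36
Month 14: opening $935.36; interest $12.00 → $947.36; payment $947.36; balance $0.00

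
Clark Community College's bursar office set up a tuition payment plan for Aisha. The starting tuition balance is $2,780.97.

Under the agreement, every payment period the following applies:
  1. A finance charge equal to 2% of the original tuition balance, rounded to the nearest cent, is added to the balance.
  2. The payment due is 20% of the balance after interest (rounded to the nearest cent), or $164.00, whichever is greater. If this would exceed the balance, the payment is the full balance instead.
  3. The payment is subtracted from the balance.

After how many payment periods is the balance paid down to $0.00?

15

Payment period 1: opening $2,780.97; interest $55.62 → $2,836.59; payment $567.32; balance $2,269.27
Payment period 2: opening $2,269.27; interest $55.62 → $2,324.89; payment $464.98; balance $1,859.91
Payment period 3: opening $1,859.91; interest $55.62 → $1,915.53; payment $383.11; balance $1,532.42
Payment period 4: opening $1,532.42; interest $55.62 → $1,588.04; payment $317.61; balance $1,270.43
Payment period 5: opening $1,270.43; interest $55.62 → $1,326.05; payment $265.21; balance $1,060.84
Payment period 6: opening $1,060.84; interest $55.62 → $1,116.46; payment $223.29; balance $893.17
Payment period 7: opening $893.17; interest $55.62 → $948.79; payment $189.76; balance $759.03
Payment period 8: opening $759.03; interest $55.62 → $814.65; payment $164.00; balance $650.65
Payment period 9: opening $650.65; interest $55.62 → $706.27; payment $164.00; balance $542.27
Payment period 10: opening $542.27; interest $55.62 → $597.89; payment $164.00; balance $433.89
Payment period 11: opening $433.89; interest $55.62 → $489.51; payment $164.00; balance $325.51
Payment period 12: opening $325.51; interest $55.62 → $381.13; payment $164.00; balance $217.13
Payment period 13: opening $217.13; interest $55.62 → $272.75; payment $164.00; balance $108.75
Payment period 14: opening $108.75; interest $55.62 → $164.37; payment $164.00; balance $0.37
Payment period 15: opening $0.37; interest $55.62 → $55.99; payment $55.99; balance $0.00
Balance reaches $0.00 in payment period 15.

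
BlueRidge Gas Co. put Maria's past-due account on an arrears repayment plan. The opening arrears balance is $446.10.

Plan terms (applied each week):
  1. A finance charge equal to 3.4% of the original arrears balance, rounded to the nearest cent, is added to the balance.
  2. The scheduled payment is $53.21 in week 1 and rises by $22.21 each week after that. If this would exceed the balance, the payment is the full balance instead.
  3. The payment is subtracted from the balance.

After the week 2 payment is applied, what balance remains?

$347.81

Week 1: opening $446.10; interest $15.17 → $461.27; payment $53.21; balance $408.06
Week 2: opening $408.06; interest $15.17 → $423.23; payment $75.42; balance $347.81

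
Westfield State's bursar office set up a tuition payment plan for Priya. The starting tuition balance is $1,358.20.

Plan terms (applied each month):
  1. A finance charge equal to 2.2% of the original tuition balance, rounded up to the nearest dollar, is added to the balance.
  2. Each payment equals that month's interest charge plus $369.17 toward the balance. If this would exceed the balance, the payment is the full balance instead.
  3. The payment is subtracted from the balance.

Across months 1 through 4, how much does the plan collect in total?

# | Opening | Interest | Payment | End bal
1 | $1,358.20 | $30.00 | $399.17 | $989.03
2 | $989.03 | $30.00 | $399.17 | $619.86
3 | $619.86 | $30.00 | $399.17 | $250.69
4 | $250.69 | $30.00 | $280.69 | $0.00
Total paid: $1,478.20

$1,478.20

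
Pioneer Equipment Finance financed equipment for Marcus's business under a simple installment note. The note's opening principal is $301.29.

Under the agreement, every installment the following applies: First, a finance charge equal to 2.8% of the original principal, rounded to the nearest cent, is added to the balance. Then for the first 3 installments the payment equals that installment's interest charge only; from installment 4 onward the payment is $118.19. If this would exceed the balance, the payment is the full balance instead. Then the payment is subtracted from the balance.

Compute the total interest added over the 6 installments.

Installment 1: $301.29 +$8.44 interest = $309.73; pay $8.44 → $301.29
Installment 2: $301.29 +$8.44 interest = $309.73; pay $8.44 → $301.29
Installment 3: $301.29 +$8.44 interest = $309.73; pay $8.44 → $301.29
Installment 4: $301.29 +$8.44 interest = $309.73; pay $118.19 → $191.54
Installment 5: $191.54 +$8.44 interest = $199.98; pay $118.19 → $81.79
Installment 6: $81.79 +$8.44 interest = $90.23; pay $90.23 → $0.00
Total interest: $8.44 + $8.44 + $8.44 + $8.44 + $8.44 + $8.44 = $50.64

$50.64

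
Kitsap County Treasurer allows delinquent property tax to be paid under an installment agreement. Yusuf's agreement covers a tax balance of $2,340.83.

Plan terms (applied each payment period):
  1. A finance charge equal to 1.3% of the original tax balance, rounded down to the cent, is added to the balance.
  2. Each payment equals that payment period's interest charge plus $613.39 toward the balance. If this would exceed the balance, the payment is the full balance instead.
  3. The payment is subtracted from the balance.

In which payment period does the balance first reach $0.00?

4

# | Opening | Interest | Payment | End bal
1 | $2,340.83 | $30.43 | $643.82 | $1,727.44
2 | $1,727.44 | $30.43 | $643.82 | $1,114.05
3 | $1,114.05 | $30.43 | $643.82 | $500.66
4 | $500.66 | $30.43 | $531.09 | $0.00
Balance reaches $0.00 in payment period 4.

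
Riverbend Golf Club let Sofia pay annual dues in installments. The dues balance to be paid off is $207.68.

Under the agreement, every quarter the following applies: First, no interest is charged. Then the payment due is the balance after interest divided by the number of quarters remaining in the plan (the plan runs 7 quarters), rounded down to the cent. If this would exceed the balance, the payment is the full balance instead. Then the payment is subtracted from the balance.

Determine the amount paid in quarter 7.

Quarter 1: $207.68 − $29.66 → $178.02
Quarter 2: $178.02 − $29.67 → $148.35
Quarter 3: $148.35 − $29.67 → $118.68
Quarter 4: $118.68 − $29.67 → $89.01
Quarter 5: $89.01 − $29.67 → $59.34
Quarter 6: $59.34 − $29.67 → $29.67
Quarter 7: $29.67 − $29.67 → $0.00

$29.67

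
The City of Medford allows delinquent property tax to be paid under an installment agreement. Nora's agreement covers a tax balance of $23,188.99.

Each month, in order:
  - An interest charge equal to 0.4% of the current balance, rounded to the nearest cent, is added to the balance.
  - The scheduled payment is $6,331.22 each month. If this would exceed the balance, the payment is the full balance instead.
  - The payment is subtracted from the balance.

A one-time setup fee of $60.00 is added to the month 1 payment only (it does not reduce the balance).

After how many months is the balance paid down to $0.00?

4

Month 1: $23,188.99 +$92.76 interest = $23,281.75; pay $6,331.22 (+ $60.00 fee) → $16,950.53
Month 2: $16,950.53 +$67.80 interest = $17,018.33; pay $6,331.22 → $10,687.11
Month 3: $10,687.11 +$42.75 interest = $10,729.86; pay $6,331.22 → $4,398.64
Month 4: $4,398.64 +$17.59 interest = $4,416.23; pay $4,416.23 → $0.00
Balance reaches $0.00 in month 4.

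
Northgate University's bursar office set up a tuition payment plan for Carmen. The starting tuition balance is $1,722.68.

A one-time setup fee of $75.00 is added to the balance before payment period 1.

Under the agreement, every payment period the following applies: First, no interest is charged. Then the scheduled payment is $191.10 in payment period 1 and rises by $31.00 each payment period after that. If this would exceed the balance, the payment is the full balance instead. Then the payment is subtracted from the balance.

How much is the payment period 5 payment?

$315.10

Payment period 1: opening $1,797.68; payment $191.10; balance $1,606.58
Payment period 2: opening $1,606.58; payment $222.10; balance $1,384.48
Payment period 3: opening $1,384.48; payment $253.10; balance $1,131.38
Payment period 4: opening $1,131.38; payment $284.10; balance $847.28
Payment period 5: opening $847.28; payment $315.10; balance $532.18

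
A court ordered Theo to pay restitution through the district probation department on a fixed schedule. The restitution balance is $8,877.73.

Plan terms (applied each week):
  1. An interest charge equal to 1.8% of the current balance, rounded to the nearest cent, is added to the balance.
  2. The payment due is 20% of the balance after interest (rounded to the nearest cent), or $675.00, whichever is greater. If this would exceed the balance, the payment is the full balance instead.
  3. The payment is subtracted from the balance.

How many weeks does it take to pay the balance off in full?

10

Week 1: opening $8,877.73; interest $159.80 → $9,037.53; payment $1,807.51; balance $7,230.02
Week 2: opening $7,230.02; interest $130.14 → $7,360.16; payment $1,472.03; balance $5,888.13
Week 3: opening $5,888.13; interest $105.99 → $5,994.12; payment $1,198.82; balance $4,795.30
Week 4: opening $4,795.30; interest $86.32 → $4,881.62; payment $976.32; balance $3,905.30
Week 5: opening $3,905.30; interest $70.30 → $3,975.60; payment $795.12; balance $3,180.48
Week 6: opening $3,180.48; interest $57.25 → $3,237.73; payment $675.00; balance $2,562.73
Week 7: opening $2,562.73; interest $46.13 → $2,608.86; payment $675.00; balance $1,933.86
Week 8: opening $1,933.86; interest $34.81 → $1,968.67; payment $675.00; balance $1,293.67
Week 9: opening $1,293.67; interest $23.29 → $1,316.96; payment $675.00; balance $641.96
Week 10: opening $641.96; interest $11.56 → $653.52; payment $653.52; balance $0.00
Balance reaches $0.00 in week 10.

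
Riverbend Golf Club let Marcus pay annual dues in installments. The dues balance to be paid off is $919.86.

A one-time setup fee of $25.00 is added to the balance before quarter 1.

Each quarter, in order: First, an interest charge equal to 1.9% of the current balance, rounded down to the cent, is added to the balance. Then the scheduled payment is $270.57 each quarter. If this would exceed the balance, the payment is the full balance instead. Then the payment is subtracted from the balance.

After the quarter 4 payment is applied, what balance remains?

Quarter 1: $944.86 +$17.95 interest = $962.81; pay $270.57 → $692.24
Quarter 2: $692.24 +$13.15 interest = $705.39; pay $270.57 → $434.82
Quarter 3: $434.82 +$8.26 interest = $443.08; pay $270.57 → $172.51
Quarter 4: $172.51 +$3.27 interest = $175.78; pay $175.78 → $0.00

$0.00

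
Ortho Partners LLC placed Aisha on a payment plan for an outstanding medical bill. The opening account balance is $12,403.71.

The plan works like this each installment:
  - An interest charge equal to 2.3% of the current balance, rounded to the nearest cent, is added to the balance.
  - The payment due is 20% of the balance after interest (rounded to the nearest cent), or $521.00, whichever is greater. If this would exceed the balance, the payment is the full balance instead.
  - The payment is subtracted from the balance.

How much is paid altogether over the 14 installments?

Installment 1: opening $12,403.71; interest $285.29 → $12,689.00; payment $2,537.80; balance $10,151.20
Installment 2: opening $10,151.20; interest $233.48 → $10,384.68; payment $2,076.94; balance $8,307.74
Installment 3: opening $8,307.74; interest $191.08 → $8,498.82; payment $1,699.76; balance $6,799.06
Installment 4: opening $6,799.06; interest $156.38 → $6,955.44; payment $1,391.09; balance $5,564.35
Installment 5: opening $5,564.35; interest $127.98 → $5,692.33; payment $1,138.47; balance $4,553.86
Installment 6: opening $4,553.86; interest $104.74 → $4,658.60; payment $931.72; balance $3,726.88
Installment 7: opening $3,726.88; interest $85.72 → $3,812.60; payment $762.52; balance $3,050.08
Installment 8: opening $3,050.08; interest $70.15 → $3,120.23; payment $624.05; balance $2,496.18
Installment 9: opening $2,496.18; interest $57.41 → $2,553.59; payment $521.00; balance $2,032.59
Installment 10: opening $2,032.59; interest $46.75 → $2,079.34; payment $521.00; balance $1,558.34
Installment 11: opening $1,558.34; interest $35.84 → $1,594.18; payment $521.00; balance $1,073.18
Installment 12: opening $1,073.18; interest $24.68 → $1,097.86; payment $521.00; balance $576.86
Installment 13: opening $576.86; interest $13.27 → $590.13; payment $521.00; balance $69.13
Installment 14: opening $69.13; interest $1.59 → $70.72; payment $70.72; balance $0.00
Total paid: $13,838.07

$13,838.07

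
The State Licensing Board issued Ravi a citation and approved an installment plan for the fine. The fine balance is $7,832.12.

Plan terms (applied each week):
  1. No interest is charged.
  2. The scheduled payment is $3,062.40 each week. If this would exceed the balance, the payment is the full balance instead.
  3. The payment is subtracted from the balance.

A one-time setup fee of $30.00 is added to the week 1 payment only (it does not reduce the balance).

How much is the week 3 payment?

# | Opening | Payment | Fee | End bal
1 | $7,832.12 | $3,062.40 | $30.00 | $4,769.72
2 | $4,769.72 | $3,062.40 | — | $1,707.32
3 | $1,707.32 | $1,707.32 | — | $0.00

$1,707.32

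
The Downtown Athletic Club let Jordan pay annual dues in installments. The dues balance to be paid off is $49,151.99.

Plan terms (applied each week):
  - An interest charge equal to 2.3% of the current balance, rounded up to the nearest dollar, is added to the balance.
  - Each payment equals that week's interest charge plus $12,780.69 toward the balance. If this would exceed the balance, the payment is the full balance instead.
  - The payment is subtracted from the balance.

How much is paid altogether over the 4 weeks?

$51,911.99

Week 1: $49,151.99 +$1,131.00 interest = $50,282.99; pay $13,911.69 → $36,371.30
Week 2: $36,371.30 +$837.00 interest = $37,208.30; pay $13,617.69 → $23,590.61
Week 3: $23,590.61 +$543.00 interest = $24,133.61; pay $13,323.69 → $10,809.92
Week 4: $10,809.92 +$249.00 interest = $11,058.92; pay $11,058.92 → $0.00
Total paid: $51,911.99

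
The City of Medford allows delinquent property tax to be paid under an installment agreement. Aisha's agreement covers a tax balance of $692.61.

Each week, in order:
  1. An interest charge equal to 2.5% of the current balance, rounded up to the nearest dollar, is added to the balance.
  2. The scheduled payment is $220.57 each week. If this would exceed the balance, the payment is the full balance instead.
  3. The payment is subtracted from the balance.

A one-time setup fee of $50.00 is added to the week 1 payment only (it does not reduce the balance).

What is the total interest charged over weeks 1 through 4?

$41.00

# | Opening | Interest | Payment | Fee | End bal
1 | $692.61 | $18.00 | $220.57 | $50.00 | $490.04
2 | $490.04 | $13.00 | $220.57 | — | $282.47
3 | $282.47 | $8.00 | $220.57 | — | $69.90
4 | $69.90 | $2.00 | $71.90 | — | $0.00
Total interest: $18.00 + $13.00 + $8.00 + $2.00 = $41.00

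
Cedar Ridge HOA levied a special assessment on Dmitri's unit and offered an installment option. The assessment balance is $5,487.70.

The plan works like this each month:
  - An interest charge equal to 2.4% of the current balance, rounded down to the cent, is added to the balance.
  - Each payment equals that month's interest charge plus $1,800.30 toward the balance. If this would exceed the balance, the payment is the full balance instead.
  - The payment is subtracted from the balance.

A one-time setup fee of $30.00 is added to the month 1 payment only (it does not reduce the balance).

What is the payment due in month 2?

$1,888.79

Month 1: opening $5,487.70; interest $131.70 → $5,619.40; payment $1,932.00 (+ $30.00 fee); balance $3,687.40
Month 2: opening $3,687.40; interest $88.49 → $3,775.89; payment $1,888.79; balance $1,887.10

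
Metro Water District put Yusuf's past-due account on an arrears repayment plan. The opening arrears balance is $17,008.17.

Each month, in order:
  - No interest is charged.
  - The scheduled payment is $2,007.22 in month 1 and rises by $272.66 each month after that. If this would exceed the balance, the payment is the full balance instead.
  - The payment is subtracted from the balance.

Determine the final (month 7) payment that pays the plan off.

# | Opening | Payment | End bal
1 | $17,008.17 | $2,007.22 | $15,000.95
2 | $15,000.95 | $2,279.88 | $12,721.07
3 | $12,721.07 | $2,552.54 | $10,168.53
4 | $10,168.53 | $2,825.20 | $7,343.33
5 | $7,343.33 | $3,097.86 | $4,245.47
6 | $4,245.47 | $3,370.52 | $874.95
7 | $874.95 | $874.95 | $0.00

$874.95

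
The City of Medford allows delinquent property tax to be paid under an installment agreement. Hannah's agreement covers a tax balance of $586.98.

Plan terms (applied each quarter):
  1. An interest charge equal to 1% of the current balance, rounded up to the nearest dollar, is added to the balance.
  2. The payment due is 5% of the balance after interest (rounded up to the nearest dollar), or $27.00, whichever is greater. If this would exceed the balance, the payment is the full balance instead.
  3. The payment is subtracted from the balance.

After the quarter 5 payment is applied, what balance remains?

$474.98

# | Opening | Interest | Payment | End bal
1 | $586.98 | $6.00 | $30.00 | $562.98
2 | $562.98 | $6.00 | $29.00 | $539.98
3 | $539.98 | $6.00 | $28.00 | $517.98
4 | $517.98 | $6.00 | $27.00 | $496.98
5 | $496.98 | $5.00 | $27.00 | $474.98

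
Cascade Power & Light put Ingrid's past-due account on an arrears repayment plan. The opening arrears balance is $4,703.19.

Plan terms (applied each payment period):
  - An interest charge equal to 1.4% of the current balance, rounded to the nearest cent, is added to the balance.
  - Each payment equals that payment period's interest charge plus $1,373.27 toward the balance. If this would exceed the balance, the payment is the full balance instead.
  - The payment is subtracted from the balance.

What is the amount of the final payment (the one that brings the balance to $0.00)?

$591.55

Payment period 1: opening $4,703.19; interest $65.84 → $4,769.03; payment $1,439.11; balance $3,329.92
Payment period 2: opening $3,329.92; interest $46.62 → $3,376.54; payment $1,419.89; balance $1,956.65
Payment period 3: opening $1,956.65; interest $27.39 → $1,984.04; payment $1,400.66; balance $583.38
Payment period 4: opening $583.38; interest $8.17 → $591.55; payment $591.55; balance $0.00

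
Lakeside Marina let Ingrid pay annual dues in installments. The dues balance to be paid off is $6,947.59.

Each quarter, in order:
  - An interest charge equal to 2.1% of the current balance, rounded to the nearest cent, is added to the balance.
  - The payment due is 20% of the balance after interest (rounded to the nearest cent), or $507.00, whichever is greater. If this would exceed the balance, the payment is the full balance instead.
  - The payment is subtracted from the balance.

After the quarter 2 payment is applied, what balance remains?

Quarter 1: opening $6,947.59; interest $145.90 → $7,093.49; payment $1,418.70; balance $5,674.79
Quarter 2: opening $5,674.79; interest $119.17 → $5,793.96; payment $1,158.79; balance $4,635.17

$4,635.17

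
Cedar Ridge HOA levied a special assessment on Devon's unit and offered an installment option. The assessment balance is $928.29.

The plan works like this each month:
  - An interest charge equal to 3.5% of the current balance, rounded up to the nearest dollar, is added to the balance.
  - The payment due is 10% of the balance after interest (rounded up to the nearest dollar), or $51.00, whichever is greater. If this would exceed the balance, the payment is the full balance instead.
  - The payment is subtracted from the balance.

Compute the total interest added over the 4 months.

$120.00

Month 1: $928.29 +$33.00 interest = $961.29; pay $97.00 → $864.29
Month 2: $864.29 +$31.00 interest = $895.29; pay $90.00 → $805.29
Month 3: $805.29 +$29.00 interest = $834.29; pay $84.00 → $750.29
Month 4: $750.29 +$27.00 interest = $777.29; pay $78.00 → $699.29
Total interest: $33.00 + $31.00 + $29.00 + $27.00 = $120.00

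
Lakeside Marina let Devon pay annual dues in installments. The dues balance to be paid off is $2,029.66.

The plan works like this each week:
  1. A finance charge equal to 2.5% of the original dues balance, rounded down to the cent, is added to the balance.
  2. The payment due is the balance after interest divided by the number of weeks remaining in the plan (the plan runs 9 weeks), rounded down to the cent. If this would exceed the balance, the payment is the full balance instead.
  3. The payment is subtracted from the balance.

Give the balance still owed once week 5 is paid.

$1,053.43

Week 1: $2,029.66 +$50.74 interest = $2,080.40; pay $231.15 → $1,849.25
Week 2: $1,849.25 +$50.74 interest = $1,899.99; pay $237.49 → $1,662.50
Week 3: $1,662.50 +$50.74 interest = $1,713.24; pay $244.74 → $1,468.50
Week 4: $1,468.50 +$50.74 interest = $1,519.24; pay $253.20 → $1,266.04
Week 5: $1,266.04 +$50.74 interest = $1,316.78; pay $263.35 → $1,053.43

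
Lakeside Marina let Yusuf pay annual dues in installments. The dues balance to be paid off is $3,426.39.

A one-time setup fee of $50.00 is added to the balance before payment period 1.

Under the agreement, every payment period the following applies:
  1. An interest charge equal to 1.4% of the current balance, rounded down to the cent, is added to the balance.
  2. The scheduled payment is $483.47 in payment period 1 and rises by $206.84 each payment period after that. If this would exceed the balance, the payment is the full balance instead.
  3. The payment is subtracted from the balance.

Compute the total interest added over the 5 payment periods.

Payment period 1: opening $3,476.39; interest $48.66 → $3,525.05; payment $483.47; balance $3,041.58
Payment period 2: opening $3,041.58; interest $42.58 → $3,084.16; payment $690.31; balance $2,393.85
Payment period 3: opening $2,393.85; interest $33.51 → $2,427.36; payment $897.15; balance $1,530.21
Payment period 4: opening $1,530.21; interest $21.42 → $1,551.63; payment $1,103.99; balance $447.64
Payment period 5: opening $447.64; interest $6.26 → $453.90; payment $453.90; balance $0.00
Total interest: $48.66 + $42.58 + $33.51 + $21.42 + $6.26 = $152.43

$152.43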